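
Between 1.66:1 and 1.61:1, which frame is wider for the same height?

1.66 and 1.61; 1.66 > 1.61.

1.66:1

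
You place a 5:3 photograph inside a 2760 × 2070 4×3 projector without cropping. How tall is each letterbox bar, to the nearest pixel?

5:3 is wider than 4×3, so it spans the full width.
That makes the image 1656.00 px tall (2760 × 3/5).
Black = 2070 − 1656.00 = 414.00 px, or 207.00 per bar.

207 px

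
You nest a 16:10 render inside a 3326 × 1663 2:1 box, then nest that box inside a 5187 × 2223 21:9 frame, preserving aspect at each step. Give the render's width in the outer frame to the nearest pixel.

16:10 in 3326×1663: fills the height, so the render is 2660.80 × 1663.00.
Second fit — the 2:1 canvas into 5187×2223 spans the height: 4446.00 × 2223.00 (×1.3367 from 3326×1663).
Applying the same ×1.3367: 2660.80 → 3556.80.

3557 px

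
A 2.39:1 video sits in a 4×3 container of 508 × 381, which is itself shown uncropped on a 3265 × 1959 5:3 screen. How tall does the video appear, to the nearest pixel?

Inside the 508×381 canvas the video is width-limited at 508.00 × 212.55.
Second fit — the 4×3 canvas into 3265×1959 spans the height: 2612.00 × 1959.00 (×5.1417 from 508×381).
The video scales with it: height 212.55 × 5.1417 ≈ 1092.89.

1093 px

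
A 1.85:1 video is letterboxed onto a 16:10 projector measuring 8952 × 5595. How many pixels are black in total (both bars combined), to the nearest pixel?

1.85:1 is wider than 16:10, so it spans the full width.
That makes the image 4838.9189 px tall (8952 / 1.850).
Black = 5595 − 4838.9189 = 756.0811 px.
Bar area = 756.0811 × 8952 ≈ 6768438 px.

6768438 pixels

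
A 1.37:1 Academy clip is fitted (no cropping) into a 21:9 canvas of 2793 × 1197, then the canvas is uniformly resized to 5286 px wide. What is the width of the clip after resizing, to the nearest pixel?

In the 2793×1197 frame the clip fills the height: width = 1197 × 1.370 ≈ 1639.89 px.
The frame scales by 5286/2793 = 1.8926; 1639.89 × 1.8926 ≈ 3103.64 px.

3104 px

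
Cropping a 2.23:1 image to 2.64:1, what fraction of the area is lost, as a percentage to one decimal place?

The width stays; only height is cut (since 2.64:1 is wider than 2.23:1).
(2.230)/(2.640) ≈ 0.845 of the area survives, leaving 15.53% discarded.

15.5%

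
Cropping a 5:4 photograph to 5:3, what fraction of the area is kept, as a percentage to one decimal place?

Going from 5:4 to 5:3 means cutting height while keeping width.
Fraction kept = (1.250)/(1.667) ≈ 75.00%.

75.0%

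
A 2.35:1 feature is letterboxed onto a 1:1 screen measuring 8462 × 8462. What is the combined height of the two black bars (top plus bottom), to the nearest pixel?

4861 px

2.35:1 (2.350) > 1:1 (1.000), so the feature fills the width.
The feature is 8462 / 2.350 ≈ 3600.85 px tall.
Leftover height: 8462 − 3600.85 = 4861.15 px.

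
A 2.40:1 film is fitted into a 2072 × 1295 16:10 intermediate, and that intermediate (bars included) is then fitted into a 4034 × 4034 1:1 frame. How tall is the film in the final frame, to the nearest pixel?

2.40:1 in 2072×1295: fills the width, so the film is 2072.00 × 863.33.
Second fit — the 16:10 canvas into 4034×4034 spans the width: 4034.00 × 2521.25 (×1.9469 from 2072×1295).
Applying the same ×1.9469: 863.33 → 1680.83.

1681 px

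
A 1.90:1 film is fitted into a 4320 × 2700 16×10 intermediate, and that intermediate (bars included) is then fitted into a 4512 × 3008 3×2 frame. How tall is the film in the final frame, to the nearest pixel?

2375 px

First fit — 1.90:1 into 4320×2700 spans the width: 4320.00 × 2273.68.
The 16×10 canvas is width-limited in 4512×3008, giving 4512.00 × 2820.00; scale factor 1.0444.
The film scales with it: height 2273.68 × 1.0444 ≈ 2374.74.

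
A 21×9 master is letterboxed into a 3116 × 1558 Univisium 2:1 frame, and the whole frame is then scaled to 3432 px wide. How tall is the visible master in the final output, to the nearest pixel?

1471 px

At 3116×1558 the master is width-limited, so height = 3116 × 9/21 ≈ 1335.43 px.
Scaling 3116 → 3432 is ×1.1014, so the height becomes 1335.43 × 1.1014 ≈ 1470.86 px.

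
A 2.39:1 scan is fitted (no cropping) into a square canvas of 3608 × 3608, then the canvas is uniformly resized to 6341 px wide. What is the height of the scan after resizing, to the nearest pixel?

At 3608×3608 the scan is width-limited, so height = 3608 / 2.390 ≈ 1509.62 px.
Scaling 3608 → 6341 is ×1.7575, so the height becomes 1509.62 × 1.7575 ≈ 2653.14 px.

2653 px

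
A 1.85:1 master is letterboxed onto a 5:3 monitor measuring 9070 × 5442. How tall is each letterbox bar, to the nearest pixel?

1.85:1 is wider than 5:3, so it spans the full width.
The master is 9070 / 1.850 ≈ 4902.70 px tall.
5442 − 4902.70 = 539.30 px of bars (269.65 each).

270 px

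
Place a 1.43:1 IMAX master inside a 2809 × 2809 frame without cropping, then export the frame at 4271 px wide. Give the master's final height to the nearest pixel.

2987 px

At 2809×2809 the master is width-limited, so height = 2809 / 1.430 ≈ 1964.34 px.
Scaling 2809 → 4271 is ×1.5205, so the height becomes 1964.34 × 1.5205 ≈ 2986.71 px.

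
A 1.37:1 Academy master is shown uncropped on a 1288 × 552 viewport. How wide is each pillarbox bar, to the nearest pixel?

Since 1.370 < 2.333, the master is height-limited.
Content width = 552 × 1.370 ≈ 756.24 px.
Black = 1288 − 756.24 = 531.76 px, or 265.88 per bar.

266 px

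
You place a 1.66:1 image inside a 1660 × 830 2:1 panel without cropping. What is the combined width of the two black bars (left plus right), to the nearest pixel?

282 px

1.66:1 is narrower than 2:1, so it spans the full height.
The image is 830 × 1.660 ≈ 1377.80 px wide.
1660 − 1377.80 = 282.20 px of bars.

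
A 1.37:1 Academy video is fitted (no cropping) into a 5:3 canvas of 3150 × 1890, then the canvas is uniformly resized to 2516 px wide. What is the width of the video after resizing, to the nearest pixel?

Fitted into 3150×1890, the video spans the height; its width is 1890 × 1.370 ≈ 2589.30 px.
Resizing to 2516 px wide multiplies everything by 0.7987: 2589.30 → 2068.15 px.

2068 px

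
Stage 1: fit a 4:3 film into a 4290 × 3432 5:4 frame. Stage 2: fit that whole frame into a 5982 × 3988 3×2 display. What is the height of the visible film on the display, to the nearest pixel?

3739 px

Inside the 4290×3432 canvas the film is width-limited at 4290.00 × 3217.50.
Second fit — the 5:4 canvas into 5982×3988 spans the height: 4985.00 × 3988.00 (×1.1620 from 4290×3432).
Applying the same ×1.1620: 3217.50 → 3738.75.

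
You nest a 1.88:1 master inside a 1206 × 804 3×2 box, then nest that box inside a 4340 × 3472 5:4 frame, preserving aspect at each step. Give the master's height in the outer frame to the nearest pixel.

First fit — 1.88:1 into 1206×804 spans the width: 1206.00 × 641.49.
The 3×2 canvas is width-limited in 4340×3472, giving 4340.00 × 2893.33; scale factor 3.5987.
So the master's height is 641.49 × 3.5987 ≈ 2308.51.

2309 px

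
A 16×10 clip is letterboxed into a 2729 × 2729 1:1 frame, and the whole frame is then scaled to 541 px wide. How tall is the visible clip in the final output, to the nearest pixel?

338 px

At 2729×2729 the clip is width-limited, so height = 2729 × 10/16 ≈ 1705.62 px.
Scaling 2729 → 541 is ×0.1982, so the height becomes 1705.62 × 0.1982 ≈ 338.12 px.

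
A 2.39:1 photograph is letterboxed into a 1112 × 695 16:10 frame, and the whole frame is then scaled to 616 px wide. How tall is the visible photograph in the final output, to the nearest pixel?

In the 1112×695 frame the photograph fills the width: height = 1112 / 2.390 ≈ 465.27 px.
Resizing to 616 px wide multiplies everything by 0.5540: 465.27 → 257.74 px.

258 px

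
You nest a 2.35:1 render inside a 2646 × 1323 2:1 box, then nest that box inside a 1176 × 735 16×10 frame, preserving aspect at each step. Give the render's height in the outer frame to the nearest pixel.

500 px

2.35:1 in 2646×1323: fills the width, so the render is 2646.00 × 1125.96.
Second fit — the 2:1 canvas into 1176×735 spans the width: 1176.00 × 588.00 (×0.4444 from 2646×1323).
The render scales with it: height 1125.96 × 0.4444 ≈ 500.43.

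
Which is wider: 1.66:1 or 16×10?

1.66:1

1.66 and 16×10 = 1.6; 1.66 > 1.6.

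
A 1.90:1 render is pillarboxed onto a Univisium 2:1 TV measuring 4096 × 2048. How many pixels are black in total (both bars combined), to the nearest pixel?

Since 1.900 < 2.000, the render is height-limited.
Content width = 2048 × 1.900 ≈ 3891.2000 px.
Leftover width: 4096 − 3891.2000 = 204.8000 px.
That's 204.8000 × 2048 ≈ 419430 black pixels.

419430 pixels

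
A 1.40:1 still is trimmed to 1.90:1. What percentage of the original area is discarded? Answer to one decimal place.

26.3%

1.90:1 is wider than 1.40:1, so the crop keeps the full width and trims the height.
Area ratio = (1.400)/(1.900) = 73.68%; the remaining 26.32% is cropped out.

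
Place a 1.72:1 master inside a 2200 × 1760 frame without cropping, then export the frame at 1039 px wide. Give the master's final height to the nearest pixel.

In the 2200×1760 frame the master fills the width: height = 2200 / 1.720 ≈ 1279.07 px.
Scaling 2200 → 1039 is ×0.4723, so the height becomes 1279.07 × 0.4723 ≈ 604.07 px.

604 px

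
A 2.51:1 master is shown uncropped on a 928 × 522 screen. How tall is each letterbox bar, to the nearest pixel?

76 px

2.51:1 is wider than 16:9, so it spans the full width.
That makes the image 369.72 px tall (928 / 2.510).
Black = 522 − 369.72 = 152.28 px, or 76.14 per bar.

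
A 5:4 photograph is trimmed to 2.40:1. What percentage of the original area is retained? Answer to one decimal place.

The width stays; only height is cut (since 2.40:1 is wider than 5:4).
Fraction kept = (1.250)/(2.400) ≈ 52.08%.

52.1%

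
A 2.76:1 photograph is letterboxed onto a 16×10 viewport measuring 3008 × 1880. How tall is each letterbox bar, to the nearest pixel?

395 px

2.76:1 is wider than 16×10, so it spans the full width.
The photograph is 3008 / 2.760 ≈ 1089.86 px tall.
Black = 1880 − 1089.86 = 790.14 px, or 395.07 per bar.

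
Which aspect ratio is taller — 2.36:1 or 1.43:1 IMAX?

1.43:1 IMAX

2.36 and 1.43; 2.36 > 1.43. The smaller width-to-height ratio is the taller frame.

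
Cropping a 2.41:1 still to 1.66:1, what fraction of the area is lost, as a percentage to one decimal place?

The height stays; only width is cut (since 1.66:1 is narrower than 2.41:1).
Fraction kept = (1.660)/(2.410) ≈ 68.88%, so 31.12% is lost.

31.1%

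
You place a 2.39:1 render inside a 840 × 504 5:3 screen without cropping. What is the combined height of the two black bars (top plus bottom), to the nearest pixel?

153 px

2.39:1 (2.390) > 5:3 (1.667), so the render fills the width.
Content height = 840 / 2.390 ≈ 351.46 px.
504 − 351.46 = 152.54 px of bars.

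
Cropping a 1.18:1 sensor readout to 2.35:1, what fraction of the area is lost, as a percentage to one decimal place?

The width stays; only height is cut (since 2.35:1 is wider than 1.18:1).
Fraction kept = (1.180)/(2.350) ≈ 50.21%, so 49.79% is lost.

49.8%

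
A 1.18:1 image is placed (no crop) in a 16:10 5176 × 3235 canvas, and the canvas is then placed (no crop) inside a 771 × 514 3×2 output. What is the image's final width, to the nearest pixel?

Inside the 5176×3235 canvas the image is height-limited at 3817.30 × 3235.00.
The 16:10 canvas is width-limited in 771×514, giving 771.00 × 481.88; scale factor 0.1490.
So the image's width is 3817.30 × 0.1490 ≈ 568.61.

569 px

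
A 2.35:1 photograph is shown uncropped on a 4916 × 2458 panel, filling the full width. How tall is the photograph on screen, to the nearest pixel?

The photograph is 4916 / 2.350 ≈ 2091.91 px tall.

2092 px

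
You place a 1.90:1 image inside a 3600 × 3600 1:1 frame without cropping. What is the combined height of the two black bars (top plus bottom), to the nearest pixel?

1705 px

1.90:1 is wider than 1:1, so it spans the full width.
That makes the image 1894.74 px tall (3600 / 1.900).
3600 − 1894.74 = 1705.26 px of bars.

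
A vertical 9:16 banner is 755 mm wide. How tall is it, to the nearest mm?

755·16/9 = 1342.22.

1342 mm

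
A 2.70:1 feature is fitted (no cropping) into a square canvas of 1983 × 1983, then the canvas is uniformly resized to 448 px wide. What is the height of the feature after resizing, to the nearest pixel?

At 1983×1983 the feature is width-limited, so height = 1983 / 2.700 ≈ 734.44 px.
Resizing to 448 px wide multiplies everything by 0.2259: 734.44 → 165.93 px.

166 px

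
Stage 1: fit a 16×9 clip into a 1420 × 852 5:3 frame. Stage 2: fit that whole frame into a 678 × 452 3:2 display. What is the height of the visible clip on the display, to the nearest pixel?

First fit — 16×9 into 1420×852 spans the width: 1420.00 × 798.75.
Second fit — the 5:3 canvas into 678×452 spans the width: 678.00 × 406.80 (×0.4775 from 1420×852).
The clip scales with it: height 798.75 × 0.4775 ≈ 381.38.

381 px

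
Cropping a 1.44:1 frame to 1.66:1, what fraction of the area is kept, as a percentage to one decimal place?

86.7%

The width stays; only height is cut (since 1.66:1 is wider than 1.44:1).
Area ratio = (1.440)/(1.660) = 86.75% retained.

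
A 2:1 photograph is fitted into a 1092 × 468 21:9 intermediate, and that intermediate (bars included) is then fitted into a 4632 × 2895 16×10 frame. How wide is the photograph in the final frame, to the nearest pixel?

First fit — 2:1 into 1092×468 spans the height: 936.00 × 468.00.
21:9 in 4632×2895: fills the width, so the intermediate becomes 4632.00 × 1985.14 — a scale of ×4.2418.
Applying the same ×4.2418: 936.00 → 3970.29.

3970 px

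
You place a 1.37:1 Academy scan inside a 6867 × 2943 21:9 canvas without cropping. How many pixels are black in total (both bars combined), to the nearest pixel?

8343670 pixels

Since 1.370 < 2.333, the scan is height-limited.
That makes the image 4031.9100 px wide (2943 × 1.370).
6867 − 4031.9100 = 2835.0900 px of bars.
Bar area = 2835.0900 × 2943 ≈ 8343670 px.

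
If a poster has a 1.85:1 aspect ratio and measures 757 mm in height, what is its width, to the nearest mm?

1400 mm

757 × 1.850 = 1400.45.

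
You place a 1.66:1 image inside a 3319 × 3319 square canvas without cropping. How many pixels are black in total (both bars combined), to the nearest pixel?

4379760 pixels

Since 1.660 > 1.000, the image is width-limited.
That makes the image 1999.3976 px tall (3319 / 1.660).
Leftover height: 3319 − 1999.3976 = 1319.6024 px.
That's 1319.6024 × 3319 ≈ 4379760 black pixels.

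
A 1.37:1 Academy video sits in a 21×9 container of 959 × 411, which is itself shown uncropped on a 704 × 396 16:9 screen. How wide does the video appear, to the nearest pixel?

413 px

1.37:1 Academy in 959×411: fills the height, so the video is 563.07 × 411.00.
21×9 in 704×396: fills the width, so the intermediate becomes 704.00 × 301.71 — a scale of ×0.7341.
The video scales with it: width 563.07 × 0.7341 ≈ 413.35.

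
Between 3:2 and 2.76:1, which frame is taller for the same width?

3:2 = 1.5 and 2.76; 2.76 > 1.5. The smaller width-to-height ratio is the taller frame.

3:2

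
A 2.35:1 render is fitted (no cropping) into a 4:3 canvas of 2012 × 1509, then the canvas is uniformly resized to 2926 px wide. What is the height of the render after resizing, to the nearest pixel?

1245 px

Fitted into 2012×1509, the render spans the width; its height is 2012 / 2.350 ≈ 856.17 px.
Scaling 2012 → 2926 is ×1.4543, so the height becomes 856.17 × 1.4543 ≈ 1245.11 px.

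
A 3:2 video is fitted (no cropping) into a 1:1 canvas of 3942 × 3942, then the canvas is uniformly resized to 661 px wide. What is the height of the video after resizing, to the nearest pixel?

Fitted into 3942×3942, the video spans the width; its height is 3942 × 2/3 ≈ 2628.00 px.
The frame scales by 661/3942 = 0.1677; 2628.00 × 0.1677 ≈ 440.67 px.

441 px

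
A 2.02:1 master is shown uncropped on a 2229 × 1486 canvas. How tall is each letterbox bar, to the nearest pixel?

2.02:1 is wider than 3:2, so it spans the full width.
Content height = 2229 / 2.020 ≈ 1103.47 px.
1486 − 1103.47 = 382.53 px of bars (191.27 each).

191 px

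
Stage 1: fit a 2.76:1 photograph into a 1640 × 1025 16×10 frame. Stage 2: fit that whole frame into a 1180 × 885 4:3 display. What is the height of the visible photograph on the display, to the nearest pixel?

428 px

2.76:1 in 1640×1025: fills the width, so the photograph is 1640.00 × 594.20.
16×10 in 1180×885: fills the width, so the intermediate becomes 1180.00 × 737.50 — a scale of ×0.7195.
The photograph scales with it: height 594.20 × 0.7195 ≈ 427.54.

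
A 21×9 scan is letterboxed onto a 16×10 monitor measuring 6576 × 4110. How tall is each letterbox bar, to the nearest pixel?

Since 2.333 > 1.600, the scan is width-limited.
The scan is 6576 × 9/21 ≈ 2818.29 px tall.
4110 − 2818.29 = 1291.71 px of bars (645.86 each).

646 px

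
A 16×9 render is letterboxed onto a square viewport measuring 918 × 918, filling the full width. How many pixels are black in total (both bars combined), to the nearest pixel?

Content height = 918 × 9/16 ≈ 516.3750 px.
918 − 516.3750 = 401.6250 px of bars.
Bar area = 401.6250 × 918 ≈ 368692 px.

368692 pixels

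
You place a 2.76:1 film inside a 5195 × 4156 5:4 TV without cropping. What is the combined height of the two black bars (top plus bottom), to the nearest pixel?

2.76:1 is wider than 5:4, so it spans the full width.
Content height = 5195 / 2.760 ≈ 1882.25 px.
4156 − 1882.25 = 2273.75 px of bars.

2274 px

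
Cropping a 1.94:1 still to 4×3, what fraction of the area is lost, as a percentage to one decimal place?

31.3%

The height stays; only width is cut (since 4×3 is narrower than 1.94:1).
Area ratio = (1.333)/(1.940) = 68.73%; the remaining 31.27% is cropped out.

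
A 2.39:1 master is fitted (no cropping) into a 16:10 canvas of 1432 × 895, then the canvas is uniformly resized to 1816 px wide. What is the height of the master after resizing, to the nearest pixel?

760 px

Fitted into 1432×895, the master spans the width; its height is 1432 / 2.390 ≈ 599.16 px.
Resizing to 1816 px wide multiplies everything by 1.2682: 599.16 → 759.83 px.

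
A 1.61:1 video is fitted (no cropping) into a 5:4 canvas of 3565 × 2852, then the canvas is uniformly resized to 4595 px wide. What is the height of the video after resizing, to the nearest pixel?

2854 px

Fitted into 3565×2852, the video spans the width; its height is 3565 / 1.610 ≈ 2214.29 px.
Resizing to 4595 px wide multiplies everything by 1.2889: 2214.29 → 2854.04 px.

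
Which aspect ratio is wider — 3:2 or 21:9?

3:2 = 1.5 and 21:9 = 2.333; 2.333 > 1.5.

21:9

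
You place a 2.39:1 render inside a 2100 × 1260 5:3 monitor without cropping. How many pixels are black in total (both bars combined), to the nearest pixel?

2.39:1 (2.390) > 5:3 (1.667), so the render fills the width.
The render is 2100 / 2.390 ≈ 878.6611 px tall.
Black = 1260 − 878.6611 = 381.3389 px.
Bar area = 381.3389 × 2100 ≈ 800812 px.

800812 pixels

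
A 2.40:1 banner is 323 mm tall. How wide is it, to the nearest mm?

At 2.40:1, 323 × 2.400 ≈ 775.20.

775 mm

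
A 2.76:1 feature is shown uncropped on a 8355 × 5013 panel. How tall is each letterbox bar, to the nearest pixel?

993 px

2.76:1 (2.760) > 5:3 (1.667), so the feature fills the width.
Content height = 8355 / 2.760 ≈ 3027.17 px.
Leftover height: 5013 − 3027.17 = 1985.83 px → 992.91 each side.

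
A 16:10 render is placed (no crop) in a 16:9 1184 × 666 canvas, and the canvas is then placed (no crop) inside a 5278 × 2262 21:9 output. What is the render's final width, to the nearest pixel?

Inside the 1184×666 canvas the render is height-limited at 1065.60 × 666.00.
16:9 in 5278×2262: fills the height, so the intermediate becomes 4021.33 × 2262.00 — a scale of ×3.3964.
So the render's width is 1065.60 × 3.3964 ≈ 3619.20.

3619 px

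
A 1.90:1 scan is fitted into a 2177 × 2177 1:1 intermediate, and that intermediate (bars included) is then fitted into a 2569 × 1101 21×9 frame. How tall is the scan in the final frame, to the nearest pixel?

579 px

Inside the 2177×2177 canvas the scan is width-limited at 2177.00 × 1145.79.
The 1:1 canvas is height-limited in 2569×1101, giving 1101.00 × 1101.00; scale factor 0.5057.
So the scan's height is 1145.79 × 0.5057 ≈ 579.47.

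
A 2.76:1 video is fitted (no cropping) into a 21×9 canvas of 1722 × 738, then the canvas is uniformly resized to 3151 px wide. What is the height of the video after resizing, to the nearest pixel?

1142 px

Fitted into 1722×738, the video spans the width; its height is 1722 / 2.760 ≈ 623.91 px.
The frame scales by 3151/1722 = 1.8298; 623.91 × 1.8298 ≈ 1141.67 px.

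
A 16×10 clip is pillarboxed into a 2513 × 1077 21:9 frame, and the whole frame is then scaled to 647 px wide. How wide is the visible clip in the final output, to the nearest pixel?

At 2513×1077 the clip is height-limited, so width = 1077 × 16/10 ≈ 1723.20 px.
The frame scales by 647/2513 = 0.2575; 1723.20 × 0.2575 ≈ 443.66 px.

444 px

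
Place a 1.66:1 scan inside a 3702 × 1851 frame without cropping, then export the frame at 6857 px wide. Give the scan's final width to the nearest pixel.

5691 px

In the 3702×1851 frame the scan fills the height: width = 1851 × 1.660 ≈ 3072.66 px.
The frame scales by 6857/3702 = 1.8522; 3072.66 × 1.8522 ≈ 5691.31 px.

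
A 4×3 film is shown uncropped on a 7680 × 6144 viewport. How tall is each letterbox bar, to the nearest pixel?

4×3 (1.333) > 5:4 (1.250), so the film fills the width.
That makes the image 5760.00 px tall (7680 × 3/4).
Leftover height: 6144 − 5760.00 = 384.00 px → 192.00 each side.

192 px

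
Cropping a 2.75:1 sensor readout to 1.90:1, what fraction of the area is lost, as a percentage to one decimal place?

30.9%

The height stays; only width is cut (since 1.90:1 is narrower than 2.75:1).
Area ratio = (1.900)/(2.750) = 69.09%; the remaining 30.91% is cropped out.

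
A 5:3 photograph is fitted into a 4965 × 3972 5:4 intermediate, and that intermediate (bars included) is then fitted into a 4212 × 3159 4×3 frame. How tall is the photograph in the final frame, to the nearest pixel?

2369 px

5:3 in 4965×3972: fills the width, so the photograph is 4965.00 × 2979.00.
Second fit — the 5:4 canvas into 4212×3159 spans the height: 3948.75 × 3159.00 (×0.7953 from 4965×3972).
Applying the same ×0.7953: 2979.00 → 2369.25.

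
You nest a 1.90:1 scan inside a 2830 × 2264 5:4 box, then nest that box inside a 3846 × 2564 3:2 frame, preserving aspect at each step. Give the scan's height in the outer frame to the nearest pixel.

1687 px

First fit — 1.90:1 into 2830×2264 spans the width: 2830.00 × 1489.47.
Second fit — the 5:4 canvas into 3846×2564 spans the height: 3205.00 × 2564.00 (×1.1325 from 2830×2264).
The scan scales with it: height 1489.47 × 1.1325 ≈ 1686.84.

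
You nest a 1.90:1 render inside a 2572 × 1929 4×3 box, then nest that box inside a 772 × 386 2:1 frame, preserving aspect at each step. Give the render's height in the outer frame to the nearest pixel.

271 px

First fit — 1.90:1 into 2572×1929 spans the width: 2572.00 × 1353.68.
4×3 in 772×386: fills the height, so the intermediate becomes 514.67 × 386.00 — a scale of ×0.2001.
The render scales with it: height 1353.68 × 0.2001 ≈ 270.88.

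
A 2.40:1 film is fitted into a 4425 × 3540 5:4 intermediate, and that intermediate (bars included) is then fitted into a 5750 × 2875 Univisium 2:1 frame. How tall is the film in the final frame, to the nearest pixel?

1497 px

First fit — 2.40:1 into 4425×3540 spans the width: 4425.00 × 1843.75.
5:4 in 5750×2875: fills the height, so the intermediate becomes 3593.75 × 2875.00 — a scale of ×0.8121.
So the film's height is 1843.75 × 0.8121 ≈ 1497.40.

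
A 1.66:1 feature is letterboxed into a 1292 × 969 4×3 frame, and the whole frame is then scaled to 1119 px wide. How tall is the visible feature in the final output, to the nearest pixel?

Fitted into 1292×969, the feature spans the width; its height is 1292 / 1.660 ≈ 778.31 px.
Resizing to 1119 px wide multiplies everything by 0.8661: 778.31 → 674.10 px.

674 px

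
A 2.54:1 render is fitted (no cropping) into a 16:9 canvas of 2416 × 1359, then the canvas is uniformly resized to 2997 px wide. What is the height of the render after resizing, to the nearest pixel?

In the 2416×1359 frame the render fills the width: height = 2416 / 2.540 ≈ 951.18 px.
Resizing to 2997 px wide multiplies everything by 1.2405: 951.18 → 1179.92 px.

1180 px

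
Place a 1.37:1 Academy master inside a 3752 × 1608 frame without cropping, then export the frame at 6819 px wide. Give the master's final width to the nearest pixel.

In the 3752×1608 frame the master fills the height: width = 1608 × 1.370 ≈ 2202.96 px.
The frame scales by 6819/3752 = 1.8174; 2202.96 × 1.8174 ≈ 4003.73 px.

4004 px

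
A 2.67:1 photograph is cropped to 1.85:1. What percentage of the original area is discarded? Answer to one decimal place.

30.7%

1.85:1 is narrower than 2.67:1, so the crop keeps the full height and trims the width.
(1.850)/(2.670) ≈ 0.693 of the area survives, leaving 30.71% discarded.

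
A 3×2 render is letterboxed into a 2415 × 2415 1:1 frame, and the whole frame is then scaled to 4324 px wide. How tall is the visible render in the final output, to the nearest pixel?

Fitted into 2415×2415, the render spans the width; its height is 2415 × 2/3 ≈ 1610.00 px.
Resizing to 4324 px wide multiplies everything by 1.7905: 1610.00 → 2882.67 px.

2883 px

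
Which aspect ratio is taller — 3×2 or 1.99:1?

3×2

3×2 = 1.5 and 1.99; 1.99 > 1.5. The smaller width-to-height ratio is the taller frame.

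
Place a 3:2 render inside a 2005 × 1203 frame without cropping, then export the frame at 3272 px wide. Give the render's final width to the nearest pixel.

At 2005×1203 the render is height-limited, so width = 1203 × 3/2 ≈ 1804.50 px.
The frame scales by 3272/2005 = 1.6319; 1804.50 × 1.6319 ≈ 2944.80 px.

2945 px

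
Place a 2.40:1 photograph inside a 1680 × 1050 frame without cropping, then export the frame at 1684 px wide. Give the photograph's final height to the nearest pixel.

Fitted into 1680×1050, the photograph spans the width; its height is 1680 / 2.400 ≈ 700.00 px.
Scaling 1680 → 1684 is ×1.0024, so the height becomes 700.00 × 1.0024 ≈ 701.67 px.

702 px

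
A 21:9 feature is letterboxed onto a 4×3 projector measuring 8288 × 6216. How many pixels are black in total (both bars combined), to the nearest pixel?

21:9 is wider than 4×3, so it spans the full width.
That makes the image 3552.0000 px tall (8288 × 9/21).
Leftover height: 6216 − 3552.0000 = 2664.0000 px.
That's 2664.0000 × 8288 ≈ 22079232 black pixels.

22079232 pixels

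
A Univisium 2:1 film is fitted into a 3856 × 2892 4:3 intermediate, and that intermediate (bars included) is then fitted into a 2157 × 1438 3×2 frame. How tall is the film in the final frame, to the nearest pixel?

Inside the 3856×2892 canvas the film is width-limited at 3856.00 × 1928.00.
4:3 in 2157×1438: fills the height, so the intermediate becomes 1917.33 × 1438.00 — a scale of ×0.4972.
Applying the same ×0.4972: 1928.00 → 958.67.

959 px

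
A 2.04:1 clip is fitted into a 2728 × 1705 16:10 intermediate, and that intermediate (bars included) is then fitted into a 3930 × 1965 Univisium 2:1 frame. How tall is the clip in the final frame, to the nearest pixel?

1541 px

Inside the 2728×1705 canvas the clip is width-limited at 2728.00 × 1337.25.
16:10 in 3930×1965: fills the height, so the intermediate becomes 3144.00 × 1965.00 — a scale of ×1.1525.
Applying the same ×1.1525: 1337.25 → 1541.18.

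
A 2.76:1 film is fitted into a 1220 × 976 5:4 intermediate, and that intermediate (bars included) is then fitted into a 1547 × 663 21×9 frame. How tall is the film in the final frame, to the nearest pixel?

Inside the 1220×976 canvas the film is width-limited at 1220.00 × 442.03.
The 5:4 canvas is height-limited in 1547×663, giving 828.75 × 663.00; scale factor 0.6793.
So the film's height is 442.03 × 0.6793 ≈ 300.27.

300 px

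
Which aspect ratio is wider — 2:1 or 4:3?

2 and 4:3 = 1.333; 2 > 1.333.

2:1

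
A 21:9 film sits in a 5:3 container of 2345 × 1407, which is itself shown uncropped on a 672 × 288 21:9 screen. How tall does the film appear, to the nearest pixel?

First fit — 21:9 into 2345×1407 spans the width: 2345.00 × 1005.00.
The 5:3 canvas is height-limited in 672×288, giving 480.00 × 288.00; scale factor 0.2047.
Applying the same ×0.2047: 1005.00 → 205.71.

206 px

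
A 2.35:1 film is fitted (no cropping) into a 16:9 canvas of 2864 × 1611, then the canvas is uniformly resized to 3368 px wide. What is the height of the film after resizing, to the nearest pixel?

At 2864×1611 the film is width-limited, so height = 2864 / 2.350 ≈ 1218.72 px.
Resizing to 3368 px wide multiplies everything by 1.1760: 1218.72 → 1433.19 px.

1433 px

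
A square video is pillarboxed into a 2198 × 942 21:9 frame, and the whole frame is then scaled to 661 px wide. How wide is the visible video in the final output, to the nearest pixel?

283 px

Fitted into 2198×942, the video spans the height; its width is 942 × 1/1 ≈ 942.00 px.
Resizing to 661 px wide multiplies everything by 0.3007: 942.00 → 283.29 px.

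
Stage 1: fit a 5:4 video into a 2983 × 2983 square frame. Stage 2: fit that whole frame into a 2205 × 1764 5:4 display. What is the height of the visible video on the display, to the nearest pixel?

1411 px

Inside the 2983×2983 canvas the video is width-limited at 2983.00 × 2386.40.
The square canvas is height-limited in 2205×1764, giving 1764.00 × 1764.00; scale factor 0.5914.
Applying the same ×0.5914: 2386.40 → 1411.20.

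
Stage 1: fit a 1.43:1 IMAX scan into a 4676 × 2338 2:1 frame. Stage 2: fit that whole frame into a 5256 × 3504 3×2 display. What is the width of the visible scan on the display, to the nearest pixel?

3758 px

First fit — 1.43:1 IMAX into 4676×2338 spans the height: 3343.34 × 2338.00.
2:1 in 5256×3504: fills the width, so the intermediate becomes 5256.00 × 2628.00 — a scale of ×1.1240.
The scan scales with it: width 3343.34 × 1.1240 ≈ 3758.04.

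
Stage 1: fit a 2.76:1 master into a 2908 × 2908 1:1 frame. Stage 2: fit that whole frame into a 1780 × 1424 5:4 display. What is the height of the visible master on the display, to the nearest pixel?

516 px

Inside the 2908×2908 canvas the master is width-limited at 2908.00 × 1053.62.
Second fit — the 1:1 canvas into 1780×1424 spans the height: 1424.00 × 1424.00 (×0.4897 from 2908×2908).
The master scales with it: height 1053.62 × 0.4897 ≈ 515.94.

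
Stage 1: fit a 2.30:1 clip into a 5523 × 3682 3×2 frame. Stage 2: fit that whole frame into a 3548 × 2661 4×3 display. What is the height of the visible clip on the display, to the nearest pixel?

1543 px

2.30:1 in 5523×3682: fills the width, so the clip is 5523.00 × 2401.30.
The 3×2 canvas is width-limited in 3548×2661, giving 3548.00 × 2365.33; scale factor 0.6424.
The clip scales with it: height 2401.30 × 0.6424 ≈ 1542.61.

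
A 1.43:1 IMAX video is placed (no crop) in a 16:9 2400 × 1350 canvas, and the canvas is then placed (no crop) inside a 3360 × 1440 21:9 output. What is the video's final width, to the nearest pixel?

2059 px

Inside the 2400×1350 canvas the video is height-limited at 1930.50 × 1350.00.
The 16:9 canvas is height-limited in 3360×1440, giving 2560.00 × 1440.00; scale factor 1.0667.
So the video's width is 1930.50 × 1.0667 ≈ 2059.20.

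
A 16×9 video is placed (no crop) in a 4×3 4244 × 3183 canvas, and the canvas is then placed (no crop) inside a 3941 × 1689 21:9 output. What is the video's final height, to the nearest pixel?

1267 px

Inside the 4244×3183 canvas the video is width-limited at 4244.00 × 2387.25.
Second fit — the 4×3 canvas into 3941×1689 spans the height: 2252.00 × 1689.00 (×0.5306 from 4244×3183).
Applying the same ×0.5306: 2387.25 → 1266.75.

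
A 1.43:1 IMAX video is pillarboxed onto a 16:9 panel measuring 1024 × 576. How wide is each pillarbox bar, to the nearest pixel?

100 px

1.43:1 IMAX (1.430) < 16:9 (1.778), so the video fills the height.
That makes the image 823.68 px wide (576 × 1.430).
Leftover width: 1024 − 823.68 = 200.32 px → 100.16 each side.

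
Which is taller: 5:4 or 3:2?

5:4

5:4 = 1.25 and 3:2 = 1.5; 1.5 > 1.25. The smaller width-to-height ratio is the taller frame.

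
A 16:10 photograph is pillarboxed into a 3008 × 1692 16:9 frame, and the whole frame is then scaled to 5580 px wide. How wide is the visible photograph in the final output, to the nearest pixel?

5022 px

In the 3008×1692 frame the photograph fills the height: width = 1692 × 16/10 ≈ 2707.20 px.
Scaling 3008 → 5580 is ×1.8551, so the width becomes 2707.20 × 1.8551 ≈ 5022.00 px.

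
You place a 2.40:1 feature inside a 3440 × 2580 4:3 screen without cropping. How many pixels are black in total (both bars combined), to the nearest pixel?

3944533 pixels

2.40:1 (2.400) > 4:3 (1.333), so the feature fills the width.
Content height = 3440 / 2.400 ≈ 1433.3333 px.
2580 − 1433.3333 = 1146.6667 px of bars.
Across the 3440-px span: 1146.6667 × 3440 ≈ 3944533 px.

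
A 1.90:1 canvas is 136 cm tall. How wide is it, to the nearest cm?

258 cm

Width = 136 × 1.900 = 258.40.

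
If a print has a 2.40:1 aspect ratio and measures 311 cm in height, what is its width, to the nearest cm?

746 cm

Width = 311 × 2.400 = 746.40.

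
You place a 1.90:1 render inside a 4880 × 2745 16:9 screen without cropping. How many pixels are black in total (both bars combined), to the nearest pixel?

861705 pixels

1.90:1 (1.900) > 16:9 (1.778), so the render fills the width.
Content height = 4880 / 1.900 ≈ 2568.4211 px.
Leftover height: 2745 − 2568.4211 = 176.5789 px.
Bar area = 176.5789 × 4880 ≈ 861705 px.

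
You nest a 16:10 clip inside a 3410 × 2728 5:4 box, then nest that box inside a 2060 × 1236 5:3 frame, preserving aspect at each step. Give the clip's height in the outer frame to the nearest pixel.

966 px

Inside the 3410×2728 canvas the clip is width-limited at 3410.00 × 2131.25.
5:4 in 2060×1236: fills the height, so the intermediate becomes 1545.00 × 1236.00 — a scale of ×0.4531.
The clip scales with it: height 2131.25 × 0.4531 ≈ 965.62.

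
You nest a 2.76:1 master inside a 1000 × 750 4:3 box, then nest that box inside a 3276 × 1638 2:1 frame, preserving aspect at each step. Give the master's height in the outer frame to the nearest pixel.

2.76:1 in 1000×750: fills the width, so the master is 1000.00 × 362.32.
The 4:3 canvas is height-limited in 3276×1638, giving 2184.00 × 1638.00; scale factor 2.1840.
Applying the same ×2.1840: 362.32 → 791.30.

791 px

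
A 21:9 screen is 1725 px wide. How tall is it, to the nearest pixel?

Height = 1725·9/21 = 739.29.

739 px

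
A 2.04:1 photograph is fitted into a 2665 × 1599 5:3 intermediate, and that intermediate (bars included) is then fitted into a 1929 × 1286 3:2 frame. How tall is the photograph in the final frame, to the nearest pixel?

946 px

2.04:1 in 2665×1599: fills the width, so the photograph is 2665.00 × 1306.37.
Second fit — the 5:3 canvas into 1929×1286 spans the width: 1929.00 × 1157.40 (×0.7238 from 2665×1599).
So the photograph's height is 1306.37 × 0.7238 ≈ 945.59.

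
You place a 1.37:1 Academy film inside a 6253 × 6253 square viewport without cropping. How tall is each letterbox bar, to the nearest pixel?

Since 1.370 > 1.000, the film is width-limited.
The film is 6253 / 1.370 ≈ 4564.23 px tall.
Black = 6253 − 4564.23 = 1688.77 px, or 844.38 per bar.

844 px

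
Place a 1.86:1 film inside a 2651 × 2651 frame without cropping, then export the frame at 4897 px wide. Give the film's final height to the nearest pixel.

2633 px

Fitted into 2651×2651, the film spans the width; its height is 2651 / 1.860 ≈ 1425.27 px.
The frame scales by 4897/2651 = 1.8472; 1425.27 × 1.8472 ≈ 2632.80 px.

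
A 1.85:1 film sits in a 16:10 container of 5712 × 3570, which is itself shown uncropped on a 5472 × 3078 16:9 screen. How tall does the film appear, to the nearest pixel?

2662 px

Inside the 5712×3570 canvas the film is width-limited at 5712.00 × 3087.57.
The 16:10 canvas is height-limited in 5472×3078, giving 4924.80 × 3078.00; scale factor 0.8622.
Applying the same ×0.8622: 3087.57 → 2662.05.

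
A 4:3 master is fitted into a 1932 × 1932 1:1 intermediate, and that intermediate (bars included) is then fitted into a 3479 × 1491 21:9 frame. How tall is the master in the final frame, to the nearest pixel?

1118 px

Inside the 1932×1932 canvas the master is width-limited at 1932.00 × 1449.00.
Second fit — the 1:1 canvas into 3479×1491 spans the height: 1491.00 × 1491.00 (×0.7717 from 1932×1932).
So the master's height is 1449.00 × 0.7717 ≈ 1118.25.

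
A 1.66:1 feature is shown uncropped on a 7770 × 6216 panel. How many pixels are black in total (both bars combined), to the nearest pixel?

1.66:1 (1.660) > 5:4 (1.250), so the feature fills the width.
Content height = 7770 / 1.660 ≈ 4680.7229 px.
Black = 6216 − 4680.7229 = 1535.2771 px.
Bar area = 1535.2771 × 7770 ≈ 11929103 px.

11929103 pixels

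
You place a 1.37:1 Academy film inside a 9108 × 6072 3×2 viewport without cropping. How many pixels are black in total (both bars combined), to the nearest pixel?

1.37:1 Academy is narrower than 3×2, so it spans the full height.
The film is 6072 × 1.370 ≈ 8318.6400 px wide.
9108 − 8318.6400 = 789.3600 px of bars.
Across the 6072-px span: 789.3600 × 6072 ≈ 4792994 px.

4792994 pixels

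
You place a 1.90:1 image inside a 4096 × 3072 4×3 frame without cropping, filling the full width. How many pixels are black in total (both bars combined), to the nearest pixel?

3752798 pixels

Content height = 4096 / 1.900 ≈ 2155.7895 px.
Leftover height: 3072 − 2155.7895 = 916.2105 px.
Bar area = 916.2105 × 4096 ≈ 3752798 px.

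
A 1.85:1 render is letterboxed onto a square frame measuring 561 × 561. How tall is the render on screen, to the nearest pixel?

Since 1.850 > 1.000, the render is width-limited.
The render is 561 / 1.850 ≈ 303.24 px tall.

303 px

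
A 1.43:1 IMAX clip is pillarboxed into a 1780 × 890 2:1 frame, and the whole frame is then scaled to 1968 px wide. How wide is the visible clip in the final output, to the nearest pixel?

1407 px

In the 1780×890 frame the clip fills the height: width = 890 × 1.430 ≈ 1272.70 px.
Resizing to 1968 px wide multiplies everything by 1.1056: 1272.70 → 1407.12 px.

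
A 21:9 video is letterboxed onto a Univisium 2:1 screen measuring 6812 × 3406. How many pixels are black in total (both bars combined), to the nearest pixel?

3314525 pixels

21:9 (2.333) > Univisium 2:1 (2.000), so the video fills the width.
That makes the image 2919.4286 px tall (6812 × 9/21).
Black = 3406 − 2919.4286 = 486.5714 px.
Across the 6812-px span: 486.5714 × 6812 ≈ 3314525 px.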